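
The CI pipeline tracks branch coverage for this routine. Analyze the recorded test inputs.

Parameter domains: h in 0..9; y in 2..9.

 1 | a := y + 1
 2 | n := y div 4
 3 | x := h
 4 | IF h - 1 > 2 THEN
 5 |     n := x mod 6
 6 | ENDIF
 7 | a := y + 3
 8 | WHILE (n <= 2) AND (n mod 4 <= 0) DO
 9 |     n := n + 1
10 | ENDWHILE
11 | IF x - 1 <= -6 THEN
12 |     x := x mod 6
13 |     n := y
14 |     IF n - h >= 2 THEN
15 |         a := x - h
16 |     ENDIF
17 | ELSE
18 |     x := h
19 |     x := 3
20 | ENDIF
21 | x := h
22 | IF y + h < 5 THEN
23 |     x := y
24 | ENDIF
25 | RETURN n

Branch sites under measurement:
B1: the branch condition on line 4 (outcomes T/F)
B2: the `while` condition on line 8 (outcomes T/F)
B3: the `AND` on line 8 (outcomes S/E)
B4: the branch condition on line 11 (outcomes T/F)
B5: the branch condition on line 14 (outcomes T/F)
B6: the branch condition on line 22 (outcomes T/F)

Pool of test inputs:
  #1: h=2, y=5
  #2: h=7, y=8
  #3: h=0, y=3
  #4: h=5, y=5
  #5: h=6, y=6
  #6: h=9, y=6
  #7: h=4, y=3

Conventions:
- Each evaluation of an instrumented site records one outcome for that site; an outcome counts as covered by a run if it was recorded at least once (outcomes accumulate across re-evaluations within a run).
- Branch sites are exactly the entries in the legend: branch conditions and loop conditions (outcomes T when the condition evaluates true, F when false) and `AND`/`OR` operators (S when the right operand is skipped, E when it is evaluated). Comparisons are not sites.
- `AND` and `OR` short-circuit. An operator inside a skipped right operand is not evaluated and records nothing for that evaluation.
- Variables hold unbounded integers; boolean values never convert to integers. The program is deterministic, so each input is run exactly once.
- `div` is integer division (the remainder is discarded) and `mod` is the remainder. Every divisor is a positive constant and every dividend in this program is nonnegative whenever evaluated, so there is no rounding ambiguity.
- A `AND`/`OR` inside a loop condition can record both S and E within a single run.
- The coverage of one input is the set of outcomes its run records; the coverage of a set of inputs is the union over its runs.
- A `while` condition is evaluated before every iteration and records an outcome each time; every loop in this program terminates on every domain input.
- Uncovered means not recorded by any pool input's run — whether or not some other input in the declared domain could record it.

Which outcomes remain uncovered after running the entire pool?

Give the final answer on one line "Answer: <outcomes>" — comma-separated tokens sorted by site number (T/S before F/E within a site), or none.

input #1 (h=2, y=5): events B1->F, B3->E, B2->F, B4->F, B6->F; covers B1=F, B2=F, B3=E, B4=F, B6=F
input #2 (h=7, y=8): events B1->T, B3->E, B2->F, B4->F, B6->F; covers B1=T, B2=F, B3=E, B4=F, B6=F
input #3 (h=0, y=3): events B1->F, B3->E, B2->T, B3->E, B2->F, B4->F, B6->T; covers B1=F, B2=T, B2=F, B3=E, B4=F, B6=T
input #4 (h=5, y=5): events B1->T, B3->S, B2->F, B4->F, B6->F; covers B1=T, B2=F, B3=S, B4=F, B6=F
input #5 (h=6, y=6): events B1->T, B3->E, B2->T, B3->E, B2->F, B4->F, B6->F; covers B1=T, B2=T, B2=F, B3=E, B4=F, B6=F
input #6 (h=9, y=6): events B1->T, B3->S, B2->F, B4->F, B6->F; covers B1=T, B2=F, B3=S, B4=F, B6=F
input #7 (h=4, y=3): events B1->T, B3->S, B2->F, B4->F, B6->F; covers B1=T, B2=F, B3=S, B4=F, B6=F
union over the pool: B1=T, B1=F, B2=T, B2=F, B3=S, B3=E, B4=F, B6=T, B6=F
uncovered (3 of 12): B4=T, B5=T, B5=F

Answer: B4=T, B5=T, B5=F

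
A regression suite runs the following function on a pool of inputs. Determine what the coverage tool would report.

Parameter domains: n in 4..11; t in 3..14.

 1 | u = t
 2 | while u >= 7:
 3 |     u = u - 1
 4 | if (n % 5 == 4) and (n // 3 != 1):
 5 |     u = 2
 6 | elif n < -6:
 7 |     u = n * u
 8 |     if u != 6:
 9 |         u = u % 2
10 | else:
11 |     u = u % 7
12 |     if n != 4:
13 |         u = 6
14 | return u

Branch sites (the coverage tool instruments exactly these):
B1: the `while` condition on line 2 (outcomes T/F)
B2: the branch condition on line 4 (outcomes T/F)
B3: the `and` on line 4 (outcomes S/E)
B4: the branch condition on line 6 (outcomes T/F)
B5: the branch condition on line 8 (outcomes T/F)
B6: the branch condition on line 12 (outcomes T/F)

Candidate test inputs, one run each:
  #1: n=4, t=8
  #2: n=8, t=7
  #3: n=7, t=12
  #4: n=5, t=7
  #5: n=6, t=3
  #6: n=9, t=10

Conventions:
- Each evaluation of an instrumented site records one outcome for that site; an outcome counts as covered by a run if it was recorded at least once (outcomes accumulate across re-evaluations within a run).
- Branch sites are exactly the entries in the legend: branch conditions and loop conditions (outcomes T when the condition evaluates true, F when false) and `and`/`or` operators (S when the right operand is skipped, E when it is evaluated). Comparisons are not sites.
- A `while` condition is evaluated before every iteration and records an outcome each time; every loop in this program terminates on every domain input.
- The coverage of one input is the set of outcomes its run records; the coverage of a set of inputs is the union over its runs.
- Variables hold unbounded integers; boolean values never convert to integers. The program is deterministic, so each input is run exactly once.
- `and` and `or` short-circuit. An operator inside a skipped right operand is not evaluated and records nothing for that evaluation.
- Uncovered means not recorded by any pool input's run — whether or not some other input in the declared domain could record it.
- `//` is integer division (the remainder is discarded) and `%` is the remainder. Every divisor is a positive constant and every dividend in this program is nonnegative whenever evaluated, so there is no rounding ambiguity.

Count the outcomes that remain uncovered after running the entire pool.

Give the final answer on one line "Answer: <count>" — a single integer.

#1 (n=4, t=8) -> covered: B1=T, B1=F, B2=F, B3=E, B4=F, B6=F
#2 (n=8, t=7) -> covered: B1=T, B1=F, B2=F, B3=S, B4=F, B6=T
#3 (n=7, t=12) -> covered: B1=T, B1=F, B2=F, B3=S, B4=F, B6=T
#4 (n=5, t=7) -> covered: B1=T, B1=F, B2=F, B3=S, B4=F, B6=T
#5 (n=6, t=3) -> covered: B1=F, B2=F, B3=S, B4=F, B6=T
#6 (n=9, t=10) -> covered: B1=T, B1=F, B2=T, B3=E
union over the pool: B1=T, B1=F, B2=T, B2=F, B3=S, B3=E, B4=F, B6=T, B6=F
uncovered (3 of 12): B4=T, B5=T, B5=F

Answer: 3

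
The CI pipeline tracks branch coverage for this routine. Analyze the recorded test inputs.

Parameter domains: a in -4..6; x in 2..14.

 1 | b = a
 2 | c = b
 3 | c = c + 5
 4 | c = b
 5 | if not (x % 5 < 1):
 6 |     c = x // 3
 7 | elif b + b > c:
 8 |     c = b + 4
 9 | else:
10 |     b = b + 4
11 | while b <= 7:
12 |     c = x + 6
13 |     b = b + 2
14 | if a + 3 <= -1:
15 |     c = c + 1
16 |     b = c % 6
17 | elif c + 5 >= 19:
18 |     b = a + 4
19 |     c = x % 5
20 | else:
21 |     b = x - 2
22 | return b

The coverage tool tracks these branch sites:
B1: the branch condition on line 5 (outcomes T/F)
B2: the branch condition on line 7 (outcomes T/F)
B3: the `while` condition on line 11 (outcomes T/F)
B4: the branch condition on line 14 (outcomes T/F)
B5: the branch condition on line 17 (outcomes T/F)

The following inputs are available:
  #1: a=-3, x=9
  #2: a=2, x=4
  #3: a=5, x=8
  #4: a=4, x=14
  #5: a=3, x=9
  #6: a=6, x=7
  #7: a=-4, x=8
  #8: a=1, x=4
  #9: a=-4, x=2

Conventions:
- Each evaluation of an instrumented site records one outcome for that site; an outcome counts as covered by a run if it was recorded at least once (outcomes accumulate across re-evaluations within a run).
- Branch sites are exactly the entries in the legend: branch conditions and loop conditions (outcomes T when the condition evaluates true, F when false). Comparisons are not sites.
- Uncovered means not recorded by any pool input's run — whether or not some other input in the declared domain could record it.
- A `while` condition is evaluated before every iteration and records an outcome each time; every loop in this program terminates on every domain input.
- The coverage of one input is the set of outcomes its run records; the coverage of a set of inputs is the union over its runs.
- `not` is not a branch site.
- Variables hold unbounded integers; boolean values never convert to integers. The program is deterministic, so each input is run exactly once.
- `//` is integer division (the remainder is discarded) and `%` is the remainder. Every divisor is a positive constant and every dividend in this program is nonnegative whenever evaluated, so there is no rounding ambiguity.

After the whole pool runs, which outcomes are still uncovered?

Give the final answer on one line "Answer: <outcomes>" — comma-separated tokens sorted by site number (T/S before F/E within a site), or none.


run #1 (a=-3, x=9) records B1=T, B3=T, B3=F, B4=F, B5=T
run #2 (a=2, x=4) records B1=T, B3=T, B3=F, B4=F, B5=F
run #3 (a=5, x=8) records B1=T, B3=T, B3=F, B4=F, B5=T
run #4 (a=4, x=14) records B1=T, B3=T, B3=F, B4=F, B5=T
run #5 (a=3, x=9) records B1=T, B3=T, B3=F, B4=F, B5=T
run #6 (a=6, x=7) records B1=T, B3=T, B3=F, B4=F, B5=F
run #7 (a=-4, x=8) records B1=T, B3=T, B3=F, B4=T
run #8 (a=1, x=4) records B1=T, B3=T, B3=F, B4=F, B5=F
run #9 (a=-4, x=2) records B1=T, B3=T, B3=F, B4=T
union over the pool: B1=T, B3=T, B3=F, B4=T, B4=F, B5=T, B5=F
uncovered (3 of 10): B1=F, B2=T, B2=F
Answer: B1=F, B2=T, B2=F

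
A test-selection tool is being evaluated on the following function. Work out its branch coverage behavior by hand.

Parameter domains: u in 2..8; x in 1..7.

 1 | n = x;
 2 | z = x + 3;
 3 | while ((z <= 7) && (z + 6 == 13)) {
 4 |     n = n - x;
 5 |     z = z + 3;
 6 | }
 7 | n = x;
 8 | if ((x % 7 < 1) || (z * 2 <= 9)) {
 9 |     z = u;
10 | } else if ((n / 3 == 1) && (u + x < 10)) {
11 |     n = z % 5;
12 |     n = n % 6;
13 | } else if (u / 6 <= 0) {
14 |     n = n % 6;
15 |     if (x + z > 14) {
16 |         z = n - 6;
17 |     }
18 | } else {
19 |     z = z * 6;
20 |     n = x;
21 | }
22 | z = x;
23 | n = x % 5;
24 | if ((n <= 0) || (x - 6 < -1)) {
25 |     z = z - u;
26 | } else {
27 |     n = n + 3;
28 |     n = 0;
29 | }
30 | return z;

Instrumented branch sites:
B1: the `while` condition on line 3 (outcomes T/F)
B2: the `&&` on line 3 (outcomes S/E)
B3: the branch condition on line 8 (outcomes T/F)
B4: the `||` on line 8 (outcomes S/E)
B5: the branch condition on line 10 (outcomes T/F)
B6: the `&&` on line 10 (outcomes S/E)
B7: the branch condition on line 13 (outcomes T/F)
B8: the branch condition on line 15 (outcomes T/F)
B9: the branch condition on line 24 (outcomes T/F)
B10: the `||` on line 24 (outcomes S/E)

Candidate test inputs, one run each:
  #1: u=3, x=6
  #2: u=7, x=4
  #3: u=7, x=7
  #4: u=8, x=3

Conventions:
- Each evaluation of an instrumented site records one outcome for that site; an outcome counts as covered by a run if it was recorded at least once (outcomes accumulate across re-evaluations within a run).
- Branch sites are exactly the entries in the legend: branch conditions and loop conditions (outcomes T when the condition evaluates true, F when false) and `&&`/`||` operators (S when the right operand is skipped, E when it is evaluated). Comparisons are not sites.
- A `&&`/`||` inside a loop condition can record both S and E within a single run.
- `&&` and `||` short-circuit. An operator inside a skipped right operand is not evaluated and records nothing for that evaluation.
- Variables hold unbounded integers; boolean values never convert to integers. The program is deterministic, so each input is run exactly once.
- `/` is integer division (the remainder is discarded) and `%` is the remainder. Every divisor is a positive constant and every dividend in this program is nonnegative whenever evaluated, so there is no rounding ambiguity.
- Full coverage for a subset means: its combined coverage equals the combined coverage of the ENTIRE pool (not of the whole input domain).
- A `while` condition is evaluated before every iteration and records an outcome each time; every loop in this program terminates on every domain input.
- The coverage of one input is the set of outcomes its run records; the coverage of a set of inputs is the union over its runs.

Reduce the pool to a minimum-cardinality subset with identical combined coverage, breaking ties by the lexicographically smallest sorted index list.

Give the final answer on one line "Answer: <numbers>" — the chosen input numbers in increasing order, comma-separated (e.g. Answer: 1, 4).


input #1, u=3, x=6: events B2->S, B1->F, B4->E, B3->F, B6->S, B5->F, B7->T, B8->T, B10->E, B9->F; outcomes B1=F, B2=S, B3=F, B4=E, B5=F, B6=S, B7=T, B8=T, B9=F, B10=E
input #2, u=7, x=4: events B2->E, B1->T, B2->S, B1->F, B4->E, B3->F, B6->E, B5->F, B7->F, B10->E, B9->T; outcomes B1=T, B1=F, B2=S, B2=E, B3=F, B4=E, B5=F, B6=E, B7=F, B9=T, B10=E
input #3, u=7, x=7: events B2->S, B1->F, B4->S, B3->T, B10->E, B9->F; outcomes B1=F, B2=S, B3=T, B4=S, B9=F, B10=E
input #4, u=8, x=3: events B2->E, B1->F, B4->E, B3->F, B6->E, B5->F, B7->F, B10->E, B9->T; outcomes B1=F, B2=E, B3=F, B4=E, B5=F, B6=E, B7=F, B9=T, B10=E
pool-wide coverage (17 outcomes): B1=T, B1=F, B2=S, B2=E, B3=T, B3=F, B4=S, B4=E, B5=F, B6=S, B6=E, B7=T, B7=F, B8=T, B9=T, B9=F, B10=E
checked all size-1 subsets: none covers 17 outcomes (max 11/17)
checked all size-2 subsets: none covers 17 outcomes (max 15/17)
inputs {1, 2, 3} (size 3) cover everything; no size-3 subset with a lexicographically smaller index list covers all 17
Answer: 1, 2, 3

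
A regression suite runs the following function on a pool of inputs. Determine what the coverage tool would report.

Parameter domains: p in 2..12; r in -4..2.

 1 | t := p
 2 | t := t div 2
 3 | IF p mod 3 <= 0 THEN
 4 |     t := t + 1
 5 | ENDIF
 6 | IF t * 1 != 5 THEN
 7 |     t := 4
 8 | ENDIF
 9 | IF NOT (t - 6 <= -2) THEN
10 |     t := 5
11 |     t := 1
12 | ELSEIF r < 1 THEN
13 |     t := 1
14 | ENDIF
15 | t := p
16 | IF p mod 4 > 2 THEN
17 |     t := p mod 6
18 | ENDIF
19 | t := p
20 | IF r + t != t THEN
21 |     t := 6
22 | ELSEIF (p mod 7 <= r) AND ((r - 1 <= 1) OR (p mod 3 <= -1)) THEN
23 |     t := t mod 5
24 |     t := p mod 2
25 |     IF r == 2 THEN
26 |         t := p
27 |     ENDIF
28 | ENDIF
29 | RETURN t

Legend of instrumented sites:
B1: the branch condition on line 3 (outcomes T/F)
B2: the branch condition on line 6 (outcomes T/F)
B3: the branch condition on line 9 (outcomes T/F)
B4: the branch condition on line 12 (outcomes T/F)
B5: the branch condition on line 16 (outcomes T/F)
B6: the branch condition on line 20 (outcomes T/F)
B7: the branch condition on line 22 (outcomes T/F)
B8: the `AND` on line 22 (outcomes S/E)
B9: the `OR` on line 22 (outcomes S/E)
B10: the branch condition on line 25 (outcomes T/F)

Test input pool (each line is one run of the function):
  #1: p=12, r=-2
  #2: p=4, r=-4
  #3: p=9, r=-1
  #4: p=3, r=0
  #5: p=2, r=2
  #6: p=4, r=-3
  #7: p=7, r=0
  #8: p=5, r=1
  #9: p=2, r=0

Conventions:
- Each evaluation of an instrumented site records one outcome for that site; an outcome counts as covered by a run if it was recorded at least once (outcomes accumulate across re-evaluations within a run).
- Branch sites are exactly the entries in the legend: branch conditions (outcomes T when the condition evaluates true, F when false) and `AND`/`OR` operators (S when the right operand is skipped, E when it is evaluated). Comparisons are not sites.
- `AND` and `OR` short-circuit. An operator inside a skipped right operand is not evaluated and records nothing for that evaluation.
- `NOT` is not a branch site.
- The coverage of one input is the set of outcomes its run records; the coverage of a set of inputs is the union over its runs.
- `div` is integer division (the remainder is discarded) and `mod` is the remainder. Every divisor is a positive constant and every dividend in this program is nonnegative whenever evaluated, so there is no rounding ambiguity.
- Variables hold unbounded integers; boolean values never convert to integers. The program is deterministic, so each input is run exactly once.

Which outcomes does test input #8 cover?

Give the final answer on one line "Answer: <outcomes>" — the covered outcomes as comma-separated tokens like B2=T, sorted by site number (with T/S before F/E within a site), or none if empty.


Tracing the run of input #8 (p=5, r=1):
  B1->F, B2->T, B3->F, B4->F, B5->F, B6->T
deduplicating events, the covered set is: B1=F, B2=T, B3=F, B4=F, B5=F, B6=T
Answer: B1=F, B2=T, B3=F, B4=F, B5=F, B6=T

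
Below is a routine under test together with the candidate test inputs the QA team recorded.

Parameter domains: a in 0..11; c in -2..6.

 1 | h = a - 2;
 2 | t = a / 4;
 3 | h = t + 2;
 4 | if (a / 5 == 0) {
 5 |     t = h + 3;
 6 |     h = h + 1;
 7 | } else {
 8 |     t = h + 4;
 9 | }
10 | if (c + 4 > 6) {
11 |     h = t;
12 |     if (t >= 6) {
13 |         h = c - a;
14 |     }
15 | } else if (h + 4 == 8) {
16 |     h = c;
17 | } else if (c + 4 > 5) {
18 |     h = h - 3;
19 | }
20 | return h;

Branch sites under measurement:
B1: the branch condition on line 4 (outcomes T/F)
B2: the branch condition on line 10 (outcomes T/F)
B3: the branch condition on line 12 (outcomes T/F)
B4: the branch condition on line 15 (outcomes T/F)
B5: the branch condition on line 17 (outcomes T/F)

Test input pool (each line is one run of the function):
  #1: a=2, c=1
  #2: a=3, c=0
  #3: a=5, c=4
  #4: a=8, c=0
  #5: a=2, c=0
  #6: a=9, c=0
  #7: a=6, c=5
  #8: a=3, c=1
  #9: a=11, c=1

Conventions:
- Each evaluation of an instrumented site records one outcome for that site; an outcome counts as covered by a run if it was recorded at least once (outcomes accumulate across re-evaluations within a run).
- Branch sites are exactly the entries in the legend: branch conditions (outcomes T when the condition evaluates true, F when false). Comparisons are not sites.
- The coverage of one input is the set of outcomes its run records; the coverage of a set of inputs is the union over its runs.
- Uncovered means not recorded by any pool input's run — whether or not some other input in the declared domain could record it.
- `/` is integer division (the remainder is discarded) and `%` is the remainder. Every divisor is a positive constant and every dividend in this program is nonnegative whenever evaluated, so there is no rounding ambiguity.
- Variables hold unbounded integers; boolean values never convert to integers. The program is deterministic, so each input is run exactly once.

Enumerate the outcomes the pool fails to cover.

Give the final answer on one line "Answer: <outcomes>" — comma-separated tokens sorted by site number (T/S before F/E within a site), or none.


test 1 (a=2, c=1) fires B1->T, B2->F, B4->F, B5->F; hits B1=T, B2=F, B4=F, B5=F
test 2 (a=3, c=0) fires B1->T, B2->F, B4->F, B5->F; hits B1=T, B2=F, B4=F, B5=F
test 3 (a=5, c=4) fires B1->F, B2->T, B3->T; hits B1=F, B2=T, B3=T
test 4 (a=8, c=0) fires B1->F, B2->F, B4->T; hits B1=F, B2=F, B4=T
test 5 (a=2, c=0) fires B1->T, B2->F, B4->F, B5->F; hits B1=T, B2=F, B4=F, B5=F
test 6 (a=9, c=0) fires B1->F, B2->F, B4->T; hits B1=F, B2=F, B4=T
test 7 (a=6, c=5) fires B1->F, B2->T, B3->T; hits B1=F, B2=T, B3=T
test 8 (a=3, c=1) fires B1->T, B2->F, B4->F, B5->F; hits B1=T, B2=F, B4=F, B5=F
test 9 (a=11, c=1) fires B1->F, B2->F, B4->T; hits B1=F, B2=F, B4=T
union over the pool: B1=T, B1=F, B2=T, B2=F, B3=T, B4=T, B4=F, B5=F
uncovered (2 of 10): B3=F, B5=T
Answer: B3=F, B5=T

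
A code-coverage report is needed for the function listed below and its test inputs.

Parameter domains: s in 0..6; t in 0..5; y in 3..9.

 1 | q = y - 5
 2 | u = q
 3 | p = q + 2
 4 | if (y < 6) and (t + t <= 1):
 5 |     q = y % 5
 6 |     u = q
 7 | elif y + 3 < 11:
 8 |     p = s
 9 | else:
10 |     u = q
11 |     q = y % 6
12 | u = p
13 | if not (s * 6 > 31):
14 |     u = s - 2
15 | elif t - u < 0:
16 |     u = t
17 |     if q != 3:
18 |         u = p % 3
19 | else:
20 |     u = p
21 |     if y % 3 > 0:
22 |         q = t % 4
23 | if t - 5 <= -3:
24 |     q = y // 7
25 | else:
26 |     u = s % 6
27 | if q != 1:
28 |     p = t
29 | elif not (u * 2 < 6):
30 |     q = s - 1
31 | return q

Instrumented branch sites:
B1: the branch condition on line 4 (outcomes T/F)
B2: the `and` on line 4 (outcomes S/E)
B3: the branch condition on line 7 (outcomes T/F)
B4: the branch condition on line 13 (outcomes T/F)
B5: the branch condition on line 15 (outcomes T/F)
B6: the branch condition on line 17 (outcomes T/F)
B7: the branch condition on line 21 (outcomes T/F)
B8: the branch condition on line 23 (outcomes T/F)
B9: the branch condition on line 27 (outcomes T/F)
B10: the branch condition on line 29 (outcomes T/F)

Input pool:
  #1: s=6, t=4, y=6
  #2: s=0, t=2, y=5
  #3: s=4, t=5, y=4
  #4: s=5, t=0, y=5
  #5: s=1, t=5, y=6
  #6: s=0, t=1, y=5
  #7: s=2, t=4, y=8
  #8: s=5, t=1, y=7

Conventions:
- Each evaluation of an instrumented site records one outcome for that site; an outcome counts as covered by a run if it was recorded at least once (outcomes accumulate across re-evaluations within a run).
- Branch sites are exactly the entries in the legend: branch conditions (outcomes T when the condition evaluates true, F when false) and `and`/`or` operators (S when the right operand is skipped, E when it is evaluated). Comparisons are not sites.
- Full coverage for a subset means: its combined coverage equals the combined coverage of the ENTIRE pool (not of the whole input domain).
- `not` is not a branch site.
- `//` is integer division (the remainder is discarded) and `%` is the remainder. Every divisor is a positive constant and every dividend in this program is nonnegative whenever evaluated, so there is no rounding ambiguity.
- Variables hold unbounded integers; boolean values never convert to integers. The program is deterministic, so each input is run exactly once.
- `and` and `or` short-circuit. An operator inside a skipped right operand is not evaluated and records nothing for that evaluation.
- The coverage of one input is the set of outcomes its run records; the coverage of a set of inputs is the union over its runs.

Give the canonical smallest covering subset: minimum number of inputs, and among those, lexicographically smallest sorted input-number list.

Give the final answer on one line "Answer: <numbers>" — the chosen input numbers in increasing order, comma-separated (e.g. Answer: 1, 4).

run #1 (s=6, t=4, y=6) records B1=F, B2=S, B3=T, B4=F, B5=T, B6=T, B8=F, B9=F, B10=F
run #2 (s=0, t=2, y=5) records B1=F, B2=E, B3=T, B4=T, B8=T, B9=T
run #3 (s=4, t=5, y=4) records B1=F, B2=E, B3=T, B4=T, B8=F, B9=T
run #4 (s=5, t=0, y=5) records B1=T, B2=E, B4=T, B8=T, B9=T
run #5 (s=1, t=5, y=6) records B1=F, B2=S, B3=T, B4=T, B8=F, B9=F, B10=F
run #6 (s=0, t=1, y=5) records B1=F, B2=E, B3=T, B4=T, B8=T, B9=T
run #7 (s=2, t=4, y=8) records B1=F, B2=S, B3=F, B4=T, B8=F, B9=T
run #8 (s=5, t=1, y=7) records B1=F, B2=S, B3=T, B4=T, B8=T, B9=F, B10=T
together the pool reaches 16 outcomes: B1=T, B1=F, B2=S, B2=E, B3=T, B3=F, B4=T, B4=F, B5=T, B6=T, B8=T, B8=F, B9=T, B9=F, B10=T, B10=F
no size-1 subset reaches all 16 outcomes (best union: 9/16)
no size-2 subset reaches all 16 outcomes (best union: 14/16)
no size-3 subset reaches all 16 outcomes (best union: 15/16)
inputs {1, 4, 7, 8} (size 4) cover everything; no size-4 subset with a lexicographically smaller index list covers all 16

Answer: 1, 4, 7, 8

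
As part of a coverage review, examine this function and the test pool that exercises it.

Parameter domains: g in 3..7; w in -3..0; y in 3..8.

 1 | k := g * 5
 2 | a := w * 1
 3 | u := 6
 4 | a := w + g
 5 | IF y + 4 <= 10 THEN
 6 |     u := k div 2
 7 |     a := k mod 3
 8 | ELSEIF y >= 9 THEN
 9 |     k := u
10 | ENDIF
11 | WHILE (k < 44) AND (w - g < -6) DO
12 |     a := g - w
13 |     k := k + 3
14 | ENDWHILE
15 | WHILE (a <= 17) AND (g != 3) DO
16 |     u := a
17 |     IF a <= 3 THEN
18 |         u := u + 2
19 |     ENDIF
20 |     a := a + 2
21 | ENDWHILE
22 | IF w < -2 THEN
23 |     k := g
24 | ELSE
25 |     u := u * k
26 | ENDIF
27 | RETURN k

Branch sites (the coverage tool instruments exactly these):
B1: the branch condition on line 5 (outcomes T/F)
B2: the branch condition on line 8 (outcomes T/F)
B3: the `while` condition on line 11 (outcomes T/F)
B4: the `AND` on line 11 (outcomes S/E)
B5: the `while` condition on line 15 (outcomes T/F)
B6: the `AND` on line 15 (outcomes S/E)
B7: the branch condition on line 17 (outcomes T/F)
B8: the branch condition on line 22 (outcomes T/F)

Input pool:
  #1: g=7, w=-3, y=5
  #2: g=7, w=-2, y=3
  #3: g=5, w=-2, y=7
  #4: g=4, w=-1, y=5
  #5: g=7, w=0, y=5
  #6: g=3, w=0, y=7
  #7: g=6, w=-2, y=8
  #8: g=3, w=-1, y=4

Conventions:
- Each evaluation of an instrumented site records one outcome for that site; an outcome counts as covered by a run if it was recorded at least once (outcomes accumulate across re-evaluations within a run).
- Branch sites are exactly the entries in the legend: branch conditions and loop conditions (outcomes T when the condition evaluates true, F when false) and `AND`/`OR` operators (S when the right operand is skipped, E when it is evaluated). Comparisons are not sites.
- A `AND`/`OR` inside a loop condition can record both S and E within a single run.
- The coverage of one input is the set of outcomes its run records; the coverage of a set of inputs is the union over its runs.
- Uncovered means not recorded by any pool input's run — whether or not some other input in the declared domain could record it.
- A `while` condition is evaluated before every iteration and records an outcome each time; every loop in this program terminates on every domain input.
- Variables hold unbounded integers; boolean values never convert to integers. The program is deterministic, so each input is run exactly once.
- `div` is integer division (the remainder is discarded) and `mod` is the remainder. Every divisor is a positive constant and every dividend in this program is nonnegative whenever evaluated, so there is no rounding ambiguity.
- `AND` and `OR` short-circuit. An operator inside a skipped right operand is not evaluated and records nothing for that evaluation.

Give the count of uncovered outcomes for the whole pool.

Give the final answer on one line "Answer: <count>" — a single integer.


#1 (g=7, w=-3, y=5) -> B1->T, B4->E, B3->T, B4->E, B3->T, B4->E, B3->T, B4->S, B3->F, B6->E, B5->T, B7->F, B6->E, B5->T, ...; covered: B1=T, B3=T, B3=F, B4=S, B4=E, B5=T, B5=F, B6=S, B6=E, B7=F, B8=T
#2 (g=7, w=-2, y=3) -> B1->T, B4->E, B3->T, B4->E, B3->T, B4->E, B3->T, B4->S, B3->F, B6->E, B5->T, B7->F, B6->E, B5->T, ...; covered: B1=T, B3=T, B3=F, B4=S, B4=E, B5=T, B5=F, B6=S, B6=E, B7=F, B8=F
#3 (g=5, w=-2, y=7) -> B1->F, B2->F, B4->E, B3->T, B4->E, B3->T, B4->E, B3->T, B4->E, B3->T, B4->E, B3->T, B4->E, B3->T, ...; covered: B1=F, B2=F, B3=T, B3=F, B4=S, B4=E, B5=T, B5=F, B6=S, B6=E, B7=F, B8=F
#4 (g=4, w=-1, y=5) -> B1->T, B4->E, B3->F, B6->E, B5->T, B7->T, B6->E, B5->T, B7->F, B6->E, B5->T, B7->F, B6->E, B5->T, ...; covered: B1=T, B3=F, B4=E, B5=T, B5=F, B6=S, B6=E, B7=T, B7=F, B8=F
#5 (g=7, w=0, y=5) -> B1->T, B4->E, B3->T, B4->E, B3->T, B4->E, B3->T, B4->S, B3->F, B6->E, B5->T, B7->F, B6->E, B5->T, ...; covered: B1=T, B3=T, B3=F, B4=S, B4=E, B5=T, B5=F, B6=S, B6=E, B7=F, B8=F
#6 (g=3, w=0, y=7) -> B1->F, B2->F, B4->E, B3->F, B6->E, B5->F, B8->F; covered: B1=F, B2=F, B3=F, B4=E, B5=F, B6=E, B8=F
#7 (g=6, w=-2, y=8) -> B1->F, B2->F, B4->E, B3->T, B4->E, B3->T, B4->E, B3->T, B4->E, B3->T, B4->E, B3->T, B4->S, B3->F, ...; covered: B1=F, B2=F, B3=T, B3=F, B4=S, B4=E, B5=T, B5=F, B6=S, B6=E, B7=F, B8=F
#8 (g=3, w=-1, y=4) -> B1->T, B4->E, B3->F, B6->E, B5->F, B8->F; covered: B1=T, B3=F, B4=E, B5=F, B6=E, B8=F
union over the pool: B1=T, B1=F, B2=F, B3=T, B3=F, B4=S, B4=E, B5=T, B5=F, B6=S, B6=E, B7=T, B7=F, B8=T, B8=F
uncovered (1 of 16): B2=T
Answer: 1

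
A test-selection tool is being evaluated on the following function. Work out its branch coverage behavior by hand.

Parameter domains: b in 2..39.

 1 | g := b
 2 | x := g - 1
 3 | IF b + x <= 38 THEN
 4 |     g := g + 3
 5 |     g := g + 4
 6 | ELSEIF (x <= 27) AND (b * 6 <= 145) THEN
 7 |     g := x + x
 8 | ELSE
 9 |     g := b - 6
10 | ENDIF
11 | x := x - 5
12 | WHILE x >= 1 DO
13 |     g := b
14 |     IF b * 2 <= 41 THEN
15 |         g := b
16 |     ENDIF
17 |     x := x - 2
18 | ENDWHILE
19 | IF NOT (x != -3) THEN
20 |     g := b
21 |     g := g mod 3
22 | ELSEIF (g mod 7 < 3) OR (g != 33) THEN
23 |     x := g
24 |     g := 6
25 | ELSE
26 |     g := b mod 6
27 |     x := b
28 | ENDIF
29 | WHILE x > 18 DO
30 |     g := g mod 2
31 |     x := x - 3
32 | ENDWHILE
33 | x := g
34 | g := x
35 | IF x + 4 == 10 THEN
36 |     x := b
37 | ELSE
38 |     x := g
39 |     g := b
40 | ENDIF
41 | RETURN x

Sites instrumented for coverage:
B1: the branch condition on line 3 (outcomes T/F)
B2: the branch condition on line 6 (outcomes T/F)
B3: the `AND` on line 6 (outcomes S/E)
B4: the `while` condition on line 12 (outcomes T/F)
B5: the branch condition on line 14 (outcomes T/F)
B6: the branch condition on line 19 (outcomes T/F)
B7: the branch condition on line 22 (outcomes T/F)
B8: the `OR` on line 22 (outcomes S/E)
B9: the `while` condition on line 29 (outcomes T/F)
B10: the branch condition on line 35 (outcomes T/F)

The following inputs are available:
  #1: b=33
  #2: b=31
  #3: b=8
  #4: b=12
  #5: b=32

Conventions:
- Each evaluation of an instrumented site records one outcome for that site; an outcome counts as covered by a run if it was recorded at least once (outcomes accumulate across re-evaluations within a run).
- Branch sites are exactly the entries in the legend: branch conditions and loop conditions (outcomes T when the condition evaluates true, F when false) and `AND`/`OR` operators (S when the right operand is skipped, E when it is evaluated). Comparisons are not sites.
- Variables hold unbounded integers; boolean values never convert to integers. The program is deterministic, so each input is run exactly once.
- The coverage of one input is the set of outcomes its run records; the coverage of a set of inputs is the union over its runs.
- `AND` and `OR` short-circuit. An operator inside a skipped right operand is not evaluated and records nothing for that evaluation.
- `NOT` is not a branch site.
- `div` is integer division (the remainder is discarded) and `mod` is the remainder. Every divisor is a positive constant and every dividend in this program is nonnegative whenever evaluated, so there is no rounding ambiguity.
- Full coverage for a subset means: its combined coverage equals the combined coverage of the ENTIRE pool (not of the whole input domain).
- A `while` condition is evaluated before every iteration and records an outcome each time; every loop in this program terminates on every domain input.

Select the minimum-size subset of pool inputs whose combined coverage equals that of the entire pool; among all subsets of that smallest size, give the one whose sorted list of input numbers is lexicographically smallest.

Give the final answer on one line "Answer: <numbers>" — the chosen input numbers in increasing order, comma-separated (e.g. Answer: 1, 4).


test 1 (b=33) fires B1->F, B3->S, B2->F, B4->T, B5->F, B4->T, B5->F, B4->T, B5->F, B4->T, B5->F, B4->T, B5->F, B4->T, ...; hits B1=F, B2=F, B3=S, B4=T, B4=F, B5=F, B6=F, B7=F, B8=E, B9=T, B9=F, B10=F
test 2 (b=31) fires B1->F, B3->S, B2->F, B4->T, B5->F, B4->T, B5->F, B4->T, B5->F, B4->T, B5->F, B4->T, B5->F, B4->T, ...; hits B1=F, B2=F, B3=S, B4=T, B4=F, B5=F, B6=F, B7=T, B8=E, B9=T, B9=F, B10=F
test 3 (b=8) fires B1->T, B4->T, B5->T, B4->F, B6->F, B8->S, B7->T, B9->F, B10->T; hits B1=T, B4=T, B4=F, B5=T, B6=F, B7=T, B8=S, B9=F, B10=T
test 4 (b=12) fires B1->T, B4->T, B5->T, B4->T, B5->T, B4->T, B5->T, B4->F, B6->F, B8->E, B7->T, B9->F, B10->T; hits B1=T, B4=T, B4=F, B5=T, B6=F, B7=T, B8=E, B9=F, B10=T
test 5 (b=32) fires B1->F, B3->S, B2->F, B4->T, B5->F, B4->T, B5->F, B4->T, B5->F, B4->T, B5->F, B4->T, B5->F, B4->T, ...; hits B1=F, B2=F, B3=S, B4=T, B4=F, B5=F, B6=F, B7=T, B8=E, B9=T, B9=F, B10=F
the full pool covers 17 outcomes: B1=T, B1=F, B2=F, B3=S, B4=T, B4=F, B5=T, B5=F, B6=F, B7=T, B7=F, B8=S, B8=E, B9=T, B9=F, B10=T, B10=F
checked all size-1 subsets: none covers 17 outcomes (max 12/17)
inputs {1, 3} (size 2) cover everything; no size-2 subset with a lexicographically smaller index list covers all 17
Answer: 1, 3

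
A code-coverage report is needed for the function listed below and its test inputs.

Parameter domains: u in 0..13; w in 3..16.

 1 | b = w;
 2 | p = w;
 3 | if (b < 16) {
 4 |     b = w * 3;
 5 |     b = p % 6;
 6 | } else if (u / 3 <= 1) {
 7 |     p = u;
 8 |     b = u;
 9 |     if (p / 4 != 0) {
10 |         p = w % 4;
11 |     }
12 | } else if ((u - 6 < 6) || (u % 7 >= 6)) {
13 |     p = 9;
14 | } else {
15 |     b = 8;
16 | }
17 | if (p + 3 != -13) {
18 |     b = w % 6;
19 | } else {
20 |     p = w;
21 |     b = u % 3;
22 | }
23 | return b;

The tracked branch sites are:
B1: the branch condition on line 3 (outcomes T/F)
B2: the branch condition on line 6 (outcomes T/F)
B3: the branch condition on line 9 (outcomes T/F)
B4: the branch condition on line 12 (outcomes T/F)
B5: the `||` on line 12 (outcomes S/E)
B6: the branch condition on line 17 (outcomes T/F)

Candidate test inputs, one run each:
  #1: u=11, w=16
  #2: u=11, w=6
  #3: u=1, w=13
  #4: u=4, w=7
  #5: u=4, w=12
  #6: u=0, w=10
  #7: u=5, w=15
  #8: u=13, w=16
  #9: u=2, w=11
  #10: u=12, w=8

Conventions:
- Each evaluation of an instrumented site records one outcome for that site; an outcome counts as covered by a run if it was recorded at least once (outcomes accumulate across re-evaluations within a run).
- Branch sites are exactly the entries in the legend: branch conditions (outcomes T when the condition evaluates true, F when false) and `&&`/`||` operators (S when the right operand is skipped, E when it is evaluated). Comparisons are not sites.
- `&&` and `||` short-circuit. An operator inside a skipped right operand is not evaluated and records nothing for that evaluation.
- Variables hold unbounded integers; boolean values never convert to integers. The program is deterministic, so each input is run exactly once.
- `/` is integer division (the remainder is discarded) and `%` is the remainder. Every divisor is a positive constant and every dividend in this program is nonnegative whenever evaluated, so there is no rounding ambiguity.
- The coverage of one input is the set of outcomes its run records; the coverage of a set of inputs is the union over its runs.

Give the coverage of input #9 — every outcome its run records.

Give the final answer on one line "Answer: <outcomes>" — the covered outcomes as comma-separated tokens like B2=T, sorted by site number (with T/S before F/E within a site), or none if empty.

Event log for input #9 (u=2, w=11):
  B1->T, B6->T
deduplicating events, the covered set is: B1=T, B6=T

Answer: B1=T, B6=T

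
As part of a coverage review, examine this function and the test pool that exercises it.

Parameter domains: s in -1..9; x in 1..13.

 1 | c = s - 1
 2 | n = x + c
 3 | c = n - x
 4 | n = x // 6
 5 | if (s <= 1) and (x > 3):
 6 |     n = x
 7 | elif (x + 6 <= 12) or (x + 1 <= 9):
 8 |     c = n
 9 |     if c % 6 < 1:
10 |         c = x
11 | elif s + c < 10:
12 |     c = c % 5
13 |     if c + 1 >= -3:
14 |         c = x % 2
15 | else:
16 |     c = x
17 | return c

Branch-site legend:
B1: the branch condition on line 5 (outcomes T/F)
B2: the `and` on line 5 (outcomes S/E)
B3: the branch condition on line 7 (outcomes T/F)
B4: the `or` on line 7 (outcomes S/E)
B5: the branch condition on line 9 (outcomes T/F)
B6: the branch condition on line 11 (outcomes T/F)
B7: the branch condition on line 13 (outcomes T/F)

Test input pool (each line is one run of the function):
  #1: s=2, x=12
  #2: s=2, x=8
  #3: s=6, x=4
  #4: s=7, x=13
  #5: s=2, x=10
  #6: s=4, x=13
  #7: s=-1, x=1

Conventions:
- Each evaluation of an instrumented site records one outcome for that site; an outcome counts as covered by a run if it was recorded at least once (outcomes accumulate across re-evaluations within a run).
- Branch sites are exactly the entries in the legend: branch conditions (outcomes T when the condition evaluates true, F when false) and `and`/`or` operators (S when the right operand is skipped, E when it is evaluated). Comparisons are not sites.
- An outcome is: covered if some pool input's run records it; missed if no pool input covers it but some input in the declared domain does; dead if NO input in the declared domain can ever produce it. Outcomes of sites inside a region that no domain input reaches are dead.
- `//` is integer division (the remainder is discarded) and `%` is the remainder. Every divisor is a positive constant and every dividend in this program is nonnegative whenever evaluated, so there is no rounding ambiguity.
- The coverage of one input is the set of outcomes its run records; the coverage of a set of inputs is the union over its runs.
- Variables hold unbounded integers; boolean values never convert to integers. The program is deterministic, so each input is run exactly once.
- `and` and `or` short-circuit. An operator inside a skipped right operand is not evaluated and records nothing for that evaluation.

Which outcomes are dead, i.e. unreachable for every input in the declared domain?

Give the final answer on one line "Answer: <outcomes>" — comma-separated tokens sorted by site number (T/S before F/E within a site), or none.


running all 143 domain inputs and tallying outcomes:
  B7=F: zero occurrences over every domain input -> dead
  reachable outcomes have witnesses, e.g. B1=T (e.g. s=-1, x=4), B1=F (e.g. s=-1, x=1), B2=S (e.g. s=2, x=1), B2=E (e.g. s=-1, x=1)
Answer: B7=F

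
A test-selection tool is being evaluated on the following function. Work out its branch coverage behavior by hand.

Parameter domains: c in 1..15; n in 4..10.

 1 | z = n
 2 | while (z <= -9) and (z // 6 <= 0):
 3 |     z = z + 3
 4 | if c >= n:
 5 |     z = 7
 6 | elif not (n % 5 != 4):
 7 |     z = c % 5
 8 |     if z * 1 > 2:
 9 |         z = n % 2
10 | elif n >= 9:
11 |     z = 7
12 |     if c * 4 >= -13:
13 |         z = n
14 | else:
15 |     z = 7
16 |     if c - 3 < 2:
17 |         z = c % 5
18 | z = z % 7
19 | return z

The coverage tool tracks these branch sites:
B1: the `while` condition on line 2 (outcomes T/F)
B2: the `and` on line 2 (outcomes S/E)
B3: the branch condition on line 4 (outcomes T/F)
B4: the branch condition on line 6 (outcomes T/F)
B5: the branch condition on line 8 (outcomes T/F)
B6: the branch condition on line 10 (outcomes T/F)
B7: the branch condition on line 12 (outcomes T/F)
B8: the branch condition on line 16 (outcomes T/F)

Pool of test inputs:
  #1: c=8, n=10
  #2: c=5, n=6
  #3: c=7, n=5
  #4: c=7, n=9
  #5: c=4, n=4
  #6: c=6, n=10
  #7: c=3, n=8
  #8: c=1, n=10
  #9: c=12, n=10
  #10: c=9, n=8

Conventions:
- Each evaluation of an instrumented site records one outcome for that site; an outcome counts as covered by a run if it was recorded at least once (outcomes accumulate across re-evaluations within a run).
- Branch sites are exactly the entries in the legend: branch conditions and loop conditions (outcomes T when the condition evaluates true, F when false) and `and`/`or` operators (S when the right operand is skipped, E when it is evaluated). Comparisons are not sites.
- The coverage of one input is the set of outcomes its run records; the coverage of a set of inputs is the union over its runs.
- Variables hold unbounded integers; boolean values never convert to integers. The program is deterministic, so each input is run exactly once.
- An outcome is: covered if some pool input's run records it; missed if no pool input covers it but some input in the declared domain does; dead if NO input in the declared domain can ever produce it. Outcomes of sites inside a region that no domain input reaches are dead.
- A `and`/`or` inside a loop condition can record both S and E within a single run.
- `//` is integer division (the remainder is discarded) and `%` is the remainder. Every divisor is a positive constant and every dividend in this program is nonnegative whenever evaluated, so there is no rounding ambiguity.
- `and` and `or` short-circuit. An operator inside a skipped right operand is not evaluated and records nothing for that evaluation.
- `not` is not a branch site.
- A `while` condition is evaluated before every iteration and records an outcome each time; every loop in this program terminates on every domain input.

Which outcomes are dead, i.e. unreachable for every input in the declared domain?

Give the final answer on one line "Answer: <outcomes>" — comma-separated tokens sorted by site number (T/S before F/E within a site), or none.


sweeping the full domain (105 inputs) for each outcome:
  B1=T: unreachable across the whole domain -> dead
  B2=E: unreachable across the whole domain -> dead
  B7=F: unreachable across the whole domain -> dead
  reachable outcomes have witnesses, e.g. B1=F (e.g. c=1, n=4), B2=S (e.g. c=1, n=4), B3=T (e.g. c=4, n=4), B3=F (e.g. c=1, n=4)
Answer: B1=T, B2=E, B7=F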